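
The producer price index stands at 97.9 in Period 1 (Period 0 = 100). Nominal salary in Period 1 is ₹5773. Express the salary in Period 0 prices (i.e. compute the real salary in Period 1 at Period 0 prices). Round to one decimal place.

5896.8

Real = Nominal ÷ (Index/100) = 5773 ÷ (97.9/100)
     = 5773 ÷ 0.979 = 5896.8335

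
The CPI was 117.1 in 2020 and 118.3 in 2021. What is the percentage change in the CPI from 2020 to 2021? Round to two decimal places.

Change = (118.3 − 117.1) / 117.1 × 100
       = 1.2 / 117.1 × 100 = 1.0248%

1.02%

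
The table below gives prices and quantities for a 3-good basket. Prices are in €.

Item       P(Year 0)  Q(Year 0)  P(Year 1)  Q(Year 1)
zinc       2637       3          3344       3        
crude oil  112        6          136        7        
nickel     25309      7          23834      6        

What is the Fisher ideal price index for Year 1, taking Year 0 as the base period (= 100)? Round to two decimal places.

Laspeyres component (base-period weights):
ΣP(Year 1)Q(Year 0) = 3344×3 + 136×6 + 23834×7 = 10032 + 816 + 166838 = 177686
ΣP(Year 0)Q(Year 0) = 2637×3 + 112×6 + 25309×7 = 7911 + 672 + 177163 = 185746
L = 177686 / 185746 × 100 = 95.6607
Paasche component (current-period weights):
ΣP(Year 1)Q(Year 1) = 3344×3 + 136×7 + 23834×6 = 10032 + 952 + 143004 = 153988
ΣP(Year 0)Q(Year 1) = 2637×3 + 112×7 + 25309×6 = 7911 + 784 + 151854 = 160549
P = 153988 / 160549 × 100 = 95.9134
Fisher = √(L × P) = √(95.6607 × 95.9134) = 95.7870

95.79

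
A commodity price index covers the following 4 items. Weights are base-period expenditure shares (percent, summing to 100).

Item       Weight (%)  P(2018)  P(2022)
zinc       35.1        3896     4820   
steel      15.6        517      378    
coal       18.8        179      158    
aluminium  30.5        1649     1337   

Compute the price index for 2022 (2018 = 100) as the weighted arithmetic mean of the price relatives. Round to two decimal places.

zinc: 35.1 × (4820/3896) = 35.1 × 1.237166 = 43.4245
steel: 15.6 × (378/517) = 15.6 × 0.731141 = 11.4058
coal: 18.8 × (158/179) = 18.8 × 0.882682 = 16.5944
aluminium: 30.5 × (1337/1649) = 30.5 × 0.810794 = 24.7292
Index = Σ wᵢ·(p₁ᵢ/p₀ᵢ) = 43.4245 + 11.4058 + 16.5944 + 24.7292 = 96.1540

96.15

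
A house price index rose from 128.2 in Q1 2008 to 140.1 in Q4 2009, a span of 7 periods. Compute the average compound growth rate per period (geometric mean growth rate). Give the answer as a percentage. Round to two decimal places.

1.28%

Growth factor = (140.1/128.2)^(1/7) = (1.092824)^(1/7) = 1.012761
Growth rate = 1.012761 − 1 = 0.012761 = 1.2761%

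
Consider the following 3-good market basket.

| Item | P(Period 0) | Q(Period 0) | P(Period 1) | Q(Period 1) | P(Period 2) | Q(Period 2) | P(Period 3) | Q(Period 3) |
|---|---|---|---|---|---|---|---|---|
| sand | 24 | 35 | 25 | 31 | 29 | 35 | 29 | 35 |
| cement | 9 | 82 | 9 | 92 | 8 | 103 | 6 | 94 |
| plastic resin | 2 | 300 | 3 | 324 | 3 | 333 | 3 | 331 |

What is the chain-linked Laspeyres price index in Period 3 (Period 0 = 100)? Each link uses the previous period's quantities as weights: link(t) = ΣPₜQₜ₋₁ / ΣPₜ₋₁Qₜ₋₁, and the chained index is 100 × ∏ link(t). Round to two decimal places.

Link Period 0→Period 1:
ΣP(Period 1)Q(Period 0) = 25×35 + 9×82 + 3×300 = 875 + 738 + 900 = 2513
ΣP(Period 0)Q(Period 0) = 24×35 + 9×82 + 2×300 = 840 + 738 + 600 = 2178
link = 2513/2178 = 1.153811
Link Period 1→Period 2:
ΣP(Period 2)Q(Period 1) = 29×31 + 8×92 + 3×324 = 899 + 736 + 972 = 2607
ΣP(Period 1)Q(Period 1) = 25×31 + 9×92 + 3×324 = 775 + 828 + 972 = 2575
link = 2607/2575 = 1.012427
Link Period 2→Period 3:
ΣP(Period 3)Q(Period 2) = 29×35 + 6×103 + 3×333 = 1015 + 618 + 999 = 2632
ΣP(Period 2)Q(Period 2) = 29×35 + 8×103 + 3×333 = 1015 + 824 + 999 = 2838
link = 2632/2838 = 0.927414
Chained index = 100 × 1.153811 × 1.012427 × 0.927414 = 108.3358

108.34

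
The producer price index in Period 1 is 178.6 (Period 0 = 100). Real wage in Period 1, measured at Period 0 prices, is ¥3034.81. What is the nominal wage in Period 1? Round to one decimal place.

Nominal = Real × (Index/100) = 3034.81 × (178.6/100)
        = 3034.81 × 1.786 = 5420.1707

5420.2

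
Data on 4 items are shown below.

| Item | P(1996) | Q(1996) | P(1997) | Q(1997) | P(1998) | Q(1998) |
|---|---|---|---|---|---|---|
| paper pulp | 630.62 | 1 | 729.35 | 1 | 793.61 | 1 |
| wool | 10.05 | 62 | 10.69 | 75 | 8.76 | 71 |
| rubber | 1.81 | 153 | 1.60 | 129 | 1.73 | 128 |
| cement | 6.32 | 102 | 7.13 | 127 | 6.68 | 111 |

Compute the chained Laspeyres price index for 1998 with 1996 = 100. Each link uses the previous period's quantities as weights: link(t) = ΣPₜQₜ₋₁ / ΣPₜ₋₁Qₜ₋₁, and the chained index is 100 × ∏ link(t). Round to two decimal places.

Link 1996→1997:
ΣP(1997)Q(1996) = 729.35×1 + 10.69×62 + 1.60×153 + 7.13×102 = 729.35 + 662.78 + 244.8 + 727.26 = 2364.19
ΣP(1996)Q(1996) = 630.62×1 + 10.05×62 + 1.81×153 + 6.32×102 = 630.62 + 623.1 + 276.93 + 644.64 = 2175.29
link = 2364.19/2175.29 = 1.086839
Link 1997→1998:
ΣP(1998)Q(1997) = 793.61×1 + 8.76×75 + 1.73×129 + 6.68×127 = 793.61 + 657 + 223.17 + 848.36 = 2522.14
ΣP(1997)Q(1997) = 729.35×1 + 10.69×75 + 1.60×129 + 7.13×127 = 729.35 + 801.75 + 206.4 + 905.51 = 2643.01
link = 2522.14/2643.01 = 0.954268
Chained index = 100 × 1.086839 × 0.954268 = 103.7136

103.71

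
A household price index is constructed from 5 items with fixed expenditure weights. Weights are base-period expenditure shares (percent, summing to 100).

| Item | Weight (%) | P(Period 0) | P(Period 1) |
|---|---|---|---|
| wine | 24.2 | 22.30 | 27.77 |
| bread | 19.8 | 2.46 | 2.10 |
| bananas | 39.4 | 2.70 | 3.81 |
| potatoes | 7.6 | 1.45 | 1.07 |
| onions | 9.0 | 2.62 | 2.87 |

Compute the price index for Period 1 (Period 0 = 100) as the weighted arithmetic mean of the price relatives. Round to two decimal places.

wine: 24.2 × (27.77/22.30) = 24.2 × 1.245291 = 30.1361
bread: 19.8 × (2.10/2.46) = 19.8 × 0.853659 = 16.9024
bananas: 39.4 × (3.81/2.70) = 39.4 × 1.411111 = 55.5978
potatoes: 7.6 × (1.07/1.45) = 7.6 × 0.737931 = 5.6083
onions: 9.0 × (2.87/2.62) = 9.0 × 1.095420 = 9.8588
Index = Σ wᵢ·(p₁ᵢ/p₀ᵢ) = 30.1361 + 16.9024 + 55.5978 + 5.6083 + 9.8588 = 118.1033

118.10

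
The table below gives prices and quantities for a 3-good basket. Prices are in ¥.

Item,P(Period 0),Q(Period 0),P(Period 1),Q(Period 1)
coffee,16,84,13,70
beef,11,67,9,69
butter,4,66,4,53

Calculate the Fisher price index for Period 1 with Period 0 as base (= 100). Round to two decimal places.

83.45

Laspeyres component (base-period weights):
ΣP(Period 1)Q(Period 0) = 13×84 + 9×67 + 4×66 = 1092 + 603 + 264 = 1959
ΣP(Period 0)Q(Period 0) = 16×84 + 11×67 + 4×66 = 1344 + 737 + 264 = 2345
L = 1959 / 2345 × 100 = 83.5394
Paasche component (current-period weights):
ΣP(Period 1)Q(Period 1) = 13×70 + 9×69 + 4×53 = 910 + 621 + 212 = 1743
ΣP(Period 0)Q(Period 1) = 16×70 + 11×69 + 4×53 = 1120 + 759 + 212 = 2091
P = 1743 / 2091 × 100 = 83.3572
Fisher = √(L × P) = √(83.5394 × 83.3572) = 83.4483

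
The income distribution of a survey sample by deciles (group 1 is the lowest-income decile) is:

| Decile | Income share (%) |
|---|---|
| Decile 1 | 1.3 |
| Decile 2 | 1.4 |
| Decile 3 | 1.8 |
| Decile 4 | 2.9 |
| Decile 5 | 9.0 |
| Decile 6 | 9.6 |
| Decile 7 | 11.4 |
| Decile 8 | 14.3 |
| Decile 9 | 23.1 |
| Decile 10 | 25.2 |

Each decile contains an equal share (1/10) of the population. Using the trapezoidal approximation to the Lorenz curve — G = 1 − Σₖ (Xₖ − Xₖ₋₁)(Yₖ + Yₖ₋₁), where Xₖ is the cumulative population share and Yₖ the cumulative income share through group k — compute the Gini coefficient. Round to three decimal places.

0.456

Cumulative income shares Yₖ: 0.0130, 0.0270, 0.0450, 0.0740, 0.1640, 0.2600, 0.3740, 0.5170, 0.7480, 1.0000
Σ (Xₖ−Xₖ₋₁)(Yₖ+Yₖ₋₁) = (1/10)(0.0130+0.0000) + (1/10)(0.0270+0.0130) + (1/10)(0.0450+0.0270) + (1/10)(0.0740+0.0450) + (1/10)(0.1640+0.0740) + (1/10)(0.2600+0.1640) + (1/10)(0.3740+0.2600) + (1/10)(0.5170+0.3740) + (1/10)(0.7480+0.5170) + (1/10)(1.0000+0.7480)
  = 0.0013 + 0.0040 + 0.0072 + 0.0119 + 0.0238 + 0.0424 + 0.0634 + 0.0891 + 0.1265 + 0.1748 = 0.5444
G = 1 − 0.5444 = 0.4556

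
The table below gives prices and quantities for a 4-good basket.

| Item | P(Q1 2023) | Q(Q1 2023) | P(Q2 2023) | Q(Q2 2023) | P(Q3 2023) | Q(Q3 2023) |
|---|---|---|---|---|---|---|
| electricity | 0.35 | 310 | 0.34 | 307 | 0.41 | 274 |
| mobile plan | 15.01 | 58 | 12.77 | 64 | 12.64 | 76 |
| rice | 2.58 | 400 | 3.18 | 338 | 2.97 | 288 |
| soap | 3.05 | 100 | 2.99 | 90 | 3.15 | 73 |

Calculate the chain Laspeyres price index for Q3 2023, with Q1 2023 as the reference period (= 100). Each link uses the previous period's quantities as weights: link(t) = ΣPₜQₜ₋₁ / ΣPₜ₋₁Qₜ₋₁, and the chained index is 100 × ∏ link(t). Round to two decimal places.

102.36

Link Q1 2023→Q2 2023:
ΣP(Q2 2023)Q(Q1 2023) = 0.34×310 + 12.77×58 + 3.18×400 + 2.99×100 = 105.4 + 740.66 + 1272 + 299 = 2417.06
ΣP(Q1 2023)Q(Q1 2023) = 0.35×310 + 15.01×58 + 2.58×400 + 3.05×100 = 108.5 + 870.58 + 1032 + 305 = 2316.08
link = 2417.06/2316.08 = 1.043600
Link Q2 2023→Q3 2023:
ΣP(Q3 2023)Q(Q2 2023) = 0.41×307 + 12.64×64 + 2.97×338 + 3.15×90 = 125.87 + 808.96 + 1003.86 + 283.5 = 2222.19
ΣP(Q2 2023)Q(Q2 2023) = 0.34×307 + 12.77×64 + 3.18×338 + 2.99×90 = 104.38 + 817.28 + 1074.84 + 269.1 = 2265.6
link = 2222.19/2265.6 = 0.980840
Chained index = 100 × 1.043600 × 0.980840 = 102.3604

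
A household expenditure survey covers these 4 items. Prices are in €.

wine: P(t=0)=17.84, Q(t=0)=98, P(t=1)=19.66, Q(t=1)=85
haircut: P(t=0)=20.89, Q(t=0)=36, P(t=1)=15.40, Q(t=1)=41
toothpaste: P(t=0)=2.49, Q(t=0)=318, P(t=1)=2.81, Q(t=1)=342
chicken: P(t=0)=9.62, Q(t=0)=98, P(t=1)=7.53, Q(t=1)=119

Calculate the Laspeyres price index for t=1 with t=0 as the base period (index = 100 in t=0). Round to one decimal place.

Laspeyres price index uses base-period quantities as weights.
ΣP(t=1)·Q(t=0) = 19.66×98 + 15.40×36 + 2.81×318 + 7.53×98 = 1926.68 + 554.4 + 893.58 + 737.94 = 4112.6
ΣP(t=0)·Q(t=0) = 17.84×98 + 20.89×36 + 2.49×318 + 9.62×98 = 1748.32 + 752.04 + 791.82 + 942.76 = 4234.94
Index = 4112.6 / 4234.94 × 100 = 97.1112

97.1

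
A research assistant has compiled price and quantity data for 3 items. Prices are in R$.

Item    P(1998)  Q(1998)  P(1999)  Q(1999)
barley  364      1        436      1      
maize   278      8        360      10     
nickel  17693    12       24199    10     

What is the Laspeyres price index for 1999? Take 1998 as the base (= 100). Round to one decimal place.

Laspeyres price index uses base-period quantities as weights.
ΣP(1999)·Q(1998) = 436×1 + 360×8 + 24199×12 = 436 + 2880 + 290388 = 293704
ΣP(1998)·Q(1998) = 364×1 + 278×8 + 17693×12 = 364 + 2224 + 212316 = 214904
Index = 293704 / 214904 × 100 = 136.6675

136.7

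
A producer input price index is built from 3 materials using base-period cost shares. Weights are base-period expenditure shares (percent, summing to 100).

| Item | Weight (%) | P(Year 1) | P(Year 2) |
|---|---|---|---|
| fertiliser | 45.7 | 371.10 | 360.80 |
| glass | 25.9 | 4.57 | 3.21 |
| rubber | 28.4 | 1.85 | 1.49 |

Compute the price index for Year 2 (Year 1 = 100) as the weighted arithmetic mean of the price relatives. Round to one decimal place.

85.5

fertiliser: 45.7 × (360.80/371.10) = 45.7 × 0.972245 = 44.4316
glass: 25.9 × (3.21/4.57) = 25.9 × 0.702407 = 18.1923
rubber: 28.4 × (1.49/1.85) = 28.4 × 0.805405 = 22.8735
Index = Σ wᵢ·(p₁ᵢ/p₀ᵢ) = 44.4316 + 18.1923 + 22.8735 = 85.4974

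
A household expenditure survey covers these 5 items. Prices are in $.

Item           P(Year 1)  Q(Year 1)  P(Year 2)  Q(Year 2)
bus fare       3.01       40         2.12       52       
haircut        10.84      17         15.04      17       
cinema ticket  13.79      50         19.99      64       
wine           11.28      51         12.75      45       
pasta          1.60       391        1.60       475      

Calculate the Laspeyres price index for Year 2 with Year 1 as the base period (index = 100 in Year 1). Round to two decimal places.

Laspeyres price index uses base-period quantities as weights.
ΣP(Year 2)·Q(Year 1) = 2.12×40 + 15.04×17 + 19.99×50 + 12.75×51 + 1.60×391 = 84.8 + 255.68 + 999.5 + 650.25 + 625.6 = 2615.83
ΣP(Year 1)·Q(Year 1) = 3.01×40 + 10.84×17 + 13.79×50 + 11.28×51 + 1.60×391 = 120.4 + 184.28 + 689.5 + 575.28 + 625.6 = 2195.06
Index = 2615.83 / 2195.06 × 100 = 119.1690

119.17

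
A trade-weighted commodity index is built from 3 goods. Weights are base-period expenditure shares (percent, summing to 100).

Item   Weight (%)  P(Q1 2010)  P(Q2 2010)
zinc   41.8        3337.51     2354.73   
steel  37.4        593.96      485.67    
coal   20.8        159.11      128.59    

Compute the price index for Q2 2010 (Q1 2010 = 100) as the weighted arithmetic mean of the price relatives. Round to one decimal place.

76.9

zinc: 41.8 × (2354.73/3337.51) = 41.8 × 0.705535 = 29.4914
steel: 37.4 × (485.67/593.96) = 37.4 × 0.817681 = 30.5813
coal: 20.8 × (128.59/159.11) = 20.8 × 0.808183 = 16.8102
Index = Σ wᵢ·(p₁ᵢ/p₀ᵢ) = 29.4914 + 30.5813 + 16.8102 = 76.8828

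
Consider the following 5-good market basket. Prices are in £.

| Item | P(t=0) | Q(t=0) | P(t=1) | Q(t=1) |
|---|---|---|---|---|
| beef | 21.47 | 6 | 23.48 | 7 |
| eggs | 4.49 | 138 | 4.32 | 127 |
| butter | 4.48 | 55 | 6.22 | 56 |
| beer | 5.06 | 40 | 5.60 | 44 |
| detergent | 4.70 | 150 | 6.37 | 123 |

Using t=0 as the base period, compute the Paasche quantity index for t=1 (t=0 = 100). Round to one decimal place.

92.6

Paasche quantity index uses current-period prices as weights.
ΣP(t=1)·Q(t=1) = 23.48×7 + 4.32×127 + 6.22×56 + 5.60×44 + 6.37×123 = 164.36 + 548.64 + 348.32 + 246.4 + 783.51 = 2091.23
ΣP(t=1)·Q(t=0) = 23.48×6 + 4.32×138 + 6.22×55 + 5.60×40 + 6.37×150 = 140.88 + 596.16 + 342.1 + 224 + 955.5 = 2258.64
Index = 2091.23 / 2258.64 × 100 = 92.5880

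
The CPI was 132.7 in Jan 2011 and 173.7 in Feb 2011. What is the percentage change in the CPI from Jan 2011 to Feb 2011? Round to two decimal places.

30.90%

Change = (173.7 − 132.7) / 132.7 × 100
       = 41.0 / 132.7 × 100 = 30.8968%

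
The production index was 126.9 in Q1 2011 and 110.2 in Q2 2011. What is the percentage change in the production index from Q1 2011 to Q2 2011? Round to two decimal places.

-13.16%

Change = (110.2 − 126.9) / 126.9 × 100
       = -16.7 / 126.9 × 100 = -13.1600%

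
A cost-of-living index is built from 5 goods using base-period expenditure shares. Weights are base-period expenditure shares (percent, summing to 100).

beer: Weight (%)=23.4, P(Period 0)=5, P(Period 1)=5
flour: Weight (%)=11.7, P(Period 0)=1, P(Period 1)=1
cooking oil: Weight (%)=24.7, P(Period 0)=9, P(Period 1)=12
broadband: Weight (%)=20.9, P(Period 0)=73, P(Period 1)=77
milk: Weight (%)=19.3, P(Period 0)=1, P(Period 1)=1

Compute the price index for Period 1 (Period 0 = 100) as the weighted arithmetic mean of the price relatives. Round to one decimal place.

109.4

beer: 23.4 × (5/5) = 23.4 × 1.000000 = 23.4000
flour: 11.7 × (1/1) = 11.7 × 1.000000 = 11.7000
cooking oil: 24.7 × (12/9) = 24.7 × 1.333333 = 32.9333
broadband: 20.9 × (77/73) = 20.9 × 1.054795 = 22.0452
milk: 19.3 × (1/1) = 19.3 × 1.000000 = 19.3000
Index = Σ wᵢ·(p₁ᵢ/p₀ᵢ) = 23.4000 + 11.7000 + 32.9333 + 22.0452 + 19.3000 = 109.3785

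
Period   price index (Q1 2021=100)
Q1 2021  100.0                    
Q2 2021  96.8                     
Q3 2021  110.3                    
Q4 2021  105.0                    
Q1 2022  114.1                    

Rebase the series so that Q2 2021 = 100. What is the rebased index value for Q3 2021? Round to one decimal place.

Rebased(Q3 2021) = 110.3 / 96.8 × 100 = 113.9463

113.9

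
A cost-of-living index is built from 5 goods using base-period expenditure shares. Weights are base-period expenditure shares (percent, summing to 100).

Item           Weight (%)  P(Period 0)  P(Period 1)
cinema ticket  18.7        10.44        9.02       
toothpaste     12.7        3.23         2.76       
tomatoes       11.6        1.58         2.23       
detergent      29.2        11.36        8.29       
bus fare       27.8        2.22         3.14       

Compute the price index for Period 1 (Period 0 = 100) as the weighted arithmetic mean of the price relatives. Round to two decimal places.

cinema ticket: 18.7 × (9.02/10.44) = 18.7 × 0.863985 = 16.1565
toothpaste: 12.7 × (2.76/3.23) = 12.7 × 0.854489 = 10.8520
tomatoes: 11.6 × (2.23/1.58) = 11.6 × 1.411392 = 16.3722
detergent: 29.2 × (8.29/11.36) = 29.2 × 0.729754 = 21.3088
bus fare: 27.8 × (3.14/2.22) = 27.8 × 1.414414 = 39.3207
Index = Σ wᵢ·(p₁ᵢ/p₀ᵢ) = 16.1565 + 10.8520 + 16.3722 + 21.3088 + 39.3207 = 104.0102

104.01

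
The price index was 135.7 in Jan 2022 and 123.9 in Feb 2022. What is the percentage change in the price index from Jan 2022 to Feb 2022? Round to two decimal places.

Change = (123.9 − 135.7) / 135.7 × 100
       = -11.8 / 135.7 × 100 = -8.6957%

-8.70%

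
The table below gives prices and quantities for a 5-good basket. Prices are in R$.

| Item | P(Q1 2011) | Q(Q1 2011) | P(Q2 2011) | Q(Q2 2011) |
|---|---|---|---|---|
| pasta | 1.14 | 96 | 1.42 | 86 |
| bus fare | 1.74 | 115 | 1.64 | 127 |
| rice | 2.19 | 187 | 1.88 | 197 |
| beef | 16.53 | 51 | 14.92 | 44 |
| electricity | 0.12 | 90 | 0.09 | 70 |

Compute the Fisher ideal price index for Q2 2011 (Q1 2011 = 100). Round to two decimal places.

91.82

Laspeyres component (base-period weights):
ΣP(Q2 2011)Q(Q1 2011) = 1.42×96 + 1.64×115 + 1.88×187 + 14.92×51 + 0.09×90 = 136.32 + 188.6 + 351.56 + 760.92 + 8.1 = 1445.5
ΣP(Q1 2011)Q(Q1 2011) = 1.14×96 + 1.74×115 + 2.19×187 + 16.53×51 + 0.12×90 = 109.44 + 200.1 + 409.53 + 843.03 + 10.8 = 1572.9
L = 1445.5 / 1572.9 × 100 = 91.9003
Paasche component (current-period weights):
ΣP(Q2 2011)Q(Q2 2011) = 1.42×86 + 1.64×127 + 1.88×197 + 14.92×44 + 0.09×70 = 122.12 + 208.28 + 370.36 + 656.48 + 6.3 = 1363.54
ΣP(Q1 2011)Q(Q2 2011) = 1.14×86 + 1.74×127 + 2.19×197 + 16.53×44 + 0.12×70 = 98.04 + 220.98 + 431.43 + 727.32 + 8.4 = 1486.17
P = 1363.54 / 1486.17 × 100 = 91.7486
Fisher = √(L × P) = √(91.9003 × 91.7486) = 91.8244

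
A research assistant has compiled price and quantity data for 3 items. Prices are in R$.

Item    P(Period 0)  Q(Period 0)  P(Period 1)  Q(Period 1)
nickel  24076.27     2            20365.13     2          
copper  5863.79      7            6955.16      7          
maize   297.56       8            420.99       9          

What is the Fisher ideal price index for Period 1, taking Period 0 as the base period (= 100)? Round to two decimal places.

Laspeyres component (base-period weights):
ΣP(Period 1)Q(Period 0) = 20365.13×2 + 6955.16×7 + 420.99×8 = 40730.26 + 48686.12 + 3367.92 = 92784.3
ΣP(Period 0)Q(Period 0) = 24076.27×2 + 5863.79×7 + 297.56×8 = 48152.54 + 41046.53 + 2380.48 = 91579.55
L = 92784.3 / 91579.55 × 100 = 101.3155
Paasche component (current-period weights):
ΣP(Period 1)Q(Period 1) = 20365.13×2 + 6955.16×7 + 420.99×9 = 40730.26 + 48686.12 + 3788.91 = 93205.29
ΣP(Period 0)Q(Period 1) = 24076.27×2 + 5863.79×7 + 297.56×9 = 48152.54 + 41046.53 + 2678.04 = 91877.11
P = 93205.29 / 91877.11 × 100 = 101.4456
Fisher = √(L × P) = √(101.3155 × 101.4456) = 101.3805

101.38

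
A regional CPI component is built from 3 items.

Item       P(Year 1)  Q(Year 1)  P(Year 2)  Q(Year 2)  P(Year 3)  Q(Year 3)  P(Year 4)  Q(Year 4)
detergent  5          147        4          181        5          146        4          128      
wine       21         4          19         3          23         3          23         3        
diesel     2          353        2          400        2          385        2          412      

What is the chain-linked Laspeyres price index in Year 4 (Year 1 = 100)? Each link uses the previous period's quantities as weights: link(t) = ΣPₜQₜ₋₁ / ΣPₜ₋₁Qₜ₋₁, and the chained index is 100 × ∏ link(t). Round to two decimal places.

Link Year 1→Year 2:
ΣP(Year 2)Q(Year 1) = 4×147 + 19×4 + 2×353 = 588 + 76 + 706 = 1370
ΣP(Year 1)Q(Year 1) = 5×147 + 21×4 + 2×353 = 735 + 84 + 706 = 1525
link = 1370/1525 = 0.898361
Link Year 2→Year 3:
ΣP(Year 3)Q(Year 2) = 5×181 + 23×3 + 2×400 = 905 + 69 + 800 = 1774
ΣP(Year 2)Q(Year 2) = 4×181 + 19×3 + 2×400 = 724 + 57 + 800 = 1581
link = 1774/1581 = 1.122075
Link Year 3→Year 4:
ΣP(Year 4)Q(Year 3) = 4×146 + 23×3 + 2×385 = 584 + 69 + 770 = 1423
ΣP(Year 3)Q(Year 3) = 5×146 + 23×3 + 2×385 = 730 + 69 + 770 = 1569
link = 1423/1569 = 0.906947
Chained index = 100 × 0.898361 × 1.122075 × 0.906947 = 91.4228

91.42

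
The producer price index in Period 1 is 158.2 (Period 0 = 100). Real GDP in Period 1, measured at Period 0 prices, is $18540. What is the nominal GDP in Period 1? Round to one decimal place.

29330.3

Nominal = Real × (Index/100) = 18540 × (158.2/100)
        = 18540 × 1.582 = 29330.2800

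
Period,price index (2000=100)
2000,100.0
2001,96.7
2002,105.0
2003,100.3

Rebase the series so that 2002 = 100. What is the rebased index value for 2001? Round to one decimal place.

92.1

Rebased(2001) = 96.7 / 105.0 × 100 = 92.0952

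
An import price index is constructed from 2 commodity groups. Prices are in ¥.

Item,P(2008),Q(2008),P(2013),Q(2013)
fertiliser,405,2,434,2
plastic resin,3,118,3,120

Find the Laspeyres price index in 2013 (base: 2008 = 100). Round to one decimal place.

105.0

Laspeyres price index uses base-period quantities as weights.
ΣP(2013)·Q(2008) = 434×2 + 3×118 = 868 + 354 = 1222
ΣP(2008)·Q(2008) = 405×2 + 3×118 = 810 + 354 = 1164
Index = 1222 / 1164 × 100 = 104.9828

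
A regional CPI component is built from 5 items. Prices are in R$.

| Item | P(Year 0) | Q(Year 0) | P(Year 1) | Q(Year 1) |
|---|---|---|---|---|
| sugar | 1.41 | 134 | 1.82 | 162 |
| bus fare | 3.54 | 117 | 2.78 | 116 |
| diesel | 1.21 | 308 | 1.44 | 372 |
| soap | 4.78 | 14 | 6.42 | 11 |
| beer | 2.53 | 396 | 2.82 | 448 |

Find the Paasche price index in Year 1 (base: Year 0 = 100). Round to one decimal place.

Paasche price index uses current-period quantities as weights.
ΣP(Year 1)·Q(Year 1) = 1.82×162 + 2.78×116 + 1.44×372 + 6.42×11 + 2.82×448 = 294.84 + 322.48 + 535.68 + 70.62 + 1263.36 = 2486.98
ΣP(Year 0)·Q(Year 1) = 1.41×162 + 3.54×116 + 1.21×372 + 4.78×11 + 2.53×448 = 228.42 + 410.64 + 450.12 + 52.58 + 1133.44 = 2275.2
Index = 2486.98 / 2275.2 × 100 = 109.3082

109.3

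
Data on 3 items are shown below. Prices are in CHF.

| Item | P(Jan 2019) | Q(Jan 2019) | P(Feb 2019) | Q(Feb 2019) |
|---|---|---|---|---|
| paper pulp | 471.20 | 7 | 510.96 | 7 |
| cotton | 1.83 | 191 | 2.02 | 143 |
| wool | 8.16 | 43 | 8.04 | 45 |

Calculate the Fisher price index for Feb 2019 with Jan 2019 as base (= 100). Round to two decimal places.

107.69

Laspeyres component (base-period weights):
ΣP(Feb 2019)Q(Jan 2019) = 510.96×7 + 2.02×191 + 8.04×43 = 3576.72 + 385.82 + 345.72 = 4308.26
ΣP(Jan 2019)Q(Jan 2019) = 471.20×7 + 1.83×191 + 8.16×43 = 3298.4 + 349.53 + 350.88 = 3998.81
L = 4308.26 / 3998.81 × 100 = 107.7386
Paasche component (current-period weights):
ΣP(Feb 2019)Q(Feb 2019) = 510.96×7 + 2.02×143 + 8.04×45 = 3576.72 + 288.86 + 361.8 = 4227.38
ΣP(Jan 2019)Q(Feb 2019) = 471.20×7 + 1.83×143 + 8.16×45 = 3298.4 + 261.69 + 367.2 = 3927.29
P = 4227.38 / 3927.29 × 100 = 107.6411
Fisher = √(L × P) = √(107.7386 × 107.6411) = 107.6898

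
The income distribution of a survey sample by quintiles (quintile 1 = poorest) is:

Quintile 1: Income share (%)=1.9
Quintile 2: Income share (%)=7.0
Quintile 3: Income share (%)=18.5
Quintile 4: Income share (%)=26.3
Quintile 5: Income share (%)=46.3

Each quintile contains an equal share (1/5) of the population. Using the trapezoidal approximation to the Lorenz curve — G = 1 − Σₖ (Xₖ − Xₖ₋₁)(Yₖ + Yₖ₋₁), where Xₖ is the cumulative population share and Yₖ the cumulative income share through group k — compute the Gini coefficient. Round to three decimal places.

Cumulative income shares Yₖ: 0.0190, 0.0890, 0.2740, 0.5370, 1.0000
Σ (Xₖ−Xₖ₋₁)(Yₖ+Yₖ₋₁) = (1/5)(0.0190+0.0000) + (1/5)(0.0890+0.0190) + (1/5)(0.2740+0.0890) + (1/5)(0.5370+0.2740) + (1/5)(1.0000+0.5370)
  = 0.0038 + 0.0216 + 0.0726 + 0.1622 + 0.3074 = 0.5676
G = 1 − 0.5676 = 0.4324

0.432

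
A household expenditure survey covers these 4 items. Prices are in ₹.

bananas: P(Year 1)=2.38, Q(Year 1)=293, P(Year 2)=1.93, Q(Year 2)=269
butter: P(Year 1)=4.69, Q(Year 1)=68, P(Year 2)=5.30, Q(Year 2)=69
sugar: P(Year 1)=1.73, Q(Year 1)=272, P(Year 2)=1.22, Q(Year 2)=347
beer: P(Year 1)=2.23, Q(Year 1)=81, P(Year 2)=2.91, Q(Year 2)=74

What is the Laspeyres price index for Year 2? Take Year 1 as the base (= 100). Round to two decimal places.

89.56

Laspeyres price index uses base-period quantities as weights.
ΣP(Year 2)·Q(Year 1) = 1.93×293 + 5.30×68 + 1.22×272 + 2.91×81 = 565.49 + 360.4 + 331.84 + 235.71 = 1493.44
ΣP(Year 1)·Q(Year 1) = 2.38×293 + 4.69×68 + 1.73×272 + 2.23×81 = 697.34 + 318.92 + 470.56 + 180.63 = 1667.45
Index = 1493.44 / 1667.45 × 100 = 89.5643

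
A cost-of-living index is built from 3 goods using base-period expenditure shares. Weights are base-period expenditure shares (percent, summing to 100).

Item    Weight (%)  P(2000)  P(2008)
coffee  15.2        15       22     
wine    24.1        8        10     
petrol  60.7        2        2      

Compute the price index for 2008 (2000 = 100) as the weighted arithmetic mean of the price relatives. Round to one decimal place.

coffee: 15.2 × (22/15) = 15.2 × 1.466667 = 22.2933
wine: 24.1 × (10/8) = 24.1 × 1.250000 = 30.1250
petrol: 60.7 × (2/2) = 60.7 × 1.000000 = 60.7000
Index = Σ wᵢ·(p₁ᵢ/p₀ᵢ) = 22.2933 + 30.1250 + 60.7000 = 113.1183

113.1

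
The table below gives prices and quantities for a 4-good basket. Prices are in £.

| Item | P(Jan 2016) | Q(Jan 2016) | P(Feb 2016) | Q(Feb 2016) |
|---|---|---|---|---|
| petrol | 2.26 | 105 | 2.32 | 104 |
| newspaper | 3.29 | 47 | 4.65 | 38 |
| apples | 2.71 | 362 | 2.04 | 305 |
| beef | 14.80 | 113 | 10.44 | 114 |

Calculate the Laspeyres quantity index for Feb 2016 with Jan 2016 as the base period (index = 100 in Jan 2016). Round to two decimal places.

Laspeyres quantity index uses base-period prices as weights.
ΣP(Jan 2016)·Q(Feb 2016) = 2.26×104 + 3.29×38 + 2.71×305 + 14.80×114 = 235.04 + 125.02 + 826.55 + 1687.2 = 2873.81
ΣP(Jan 2016)·Q(Jan 2016) = 2.26×105 + 3.29×47 + 2.71×362 + 14.80×113 = 237.3 + 154.63 + 981.02 + 1672.4 = 3045.35
Index = 2873.81 / 3045.35 × 100 = 94.3671

94.37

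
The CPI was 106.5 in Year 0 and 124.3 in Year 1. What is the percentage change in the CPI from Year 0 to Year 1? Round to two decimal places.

Change = (124.3 − 106.5) / 106.5 × 100
       = 17.8 / 106.5 × 100 = 16.7136%

16.71%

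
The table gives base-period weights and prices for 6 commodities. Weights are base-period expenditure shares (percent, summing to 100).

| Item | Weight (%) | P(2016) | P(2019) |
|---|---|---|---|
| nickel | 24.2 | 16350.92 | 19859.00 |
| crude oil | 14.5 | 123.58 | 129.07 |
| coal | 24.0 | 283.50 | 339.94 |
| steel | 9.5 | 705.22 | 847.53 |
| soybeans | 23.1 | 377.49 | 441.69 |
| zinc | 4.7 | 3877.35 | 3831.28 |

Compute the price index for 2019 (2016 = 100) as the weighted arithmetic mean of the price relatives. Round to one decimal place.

nickel: 24.2 × (19859.00/16350.92) = 24.2 × 1.214549 = 29.3921
crude oil: 14.5 × (129.07/123.58) = 14.5 × 1.044425 = 15.1442
coal: 24.0 × (339.94/283.50) = 24.0 × 1.199083 = 28.7780
steel: 9.5 × (847.53/705.22) = 9.5 × 1.201795 = 11.4171
soybeans: 23.1 × (441.69/377.49) = 23.1 × 1.170071 = 27.0286
zinc: 4.7 × (3831.28/3877.35) = 4.7 × 0.988118 = 4.6442
Index = Σ wᵢ·(p₁ᵢ/p₀ᵢ) = 29.3921 + 15.1442 + 28.7780 + 11.4171 + 27.0286 + 4.6442 = 116.4041

116.4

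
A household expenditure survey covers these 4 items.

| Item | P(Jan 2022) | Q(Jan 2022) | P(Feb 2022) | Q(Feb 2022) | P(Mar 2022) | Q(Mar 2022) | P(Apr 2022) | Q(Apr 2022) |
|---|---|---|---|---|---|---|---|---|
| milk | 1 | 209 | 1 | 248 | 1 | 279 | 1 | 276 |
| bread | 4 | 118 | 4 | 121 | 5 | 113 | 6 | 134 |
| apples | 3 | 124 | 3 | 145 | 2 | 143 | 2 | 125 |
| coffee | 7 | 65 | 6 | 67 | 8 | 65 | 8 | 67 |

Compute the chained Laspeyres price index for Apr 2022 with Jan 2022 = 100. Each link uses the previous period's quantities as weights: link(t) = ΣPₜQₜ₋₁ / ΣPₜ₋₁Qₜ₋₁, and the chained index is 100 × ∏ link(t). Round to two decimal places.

Link Jan 2022→Feb 2022:
ΣP(Feb 2022)Q(Jan 2022) = 1×209 + 4×118 + 3×124 + 6×65 = 209 + 472 + 372 + 390 = 1443
ΣP(Jan 2022)Q(Jan 2022) = 1×209 + 4×118 + 3×124 + 7×65 = 209 + 472 + 372 + 455 = 1508
link = 1443/1508 = 0.956897
Link Feb 2022→Mar 2022:
ΣP(Mar 2022)Q(Feb 2022) = 1×248 + 5×121 + 2×145 + 8×67 = 248 + 605 + 290 + 536 = 1679
ΣP(Feb 2022)Q(Feb 2022) = 1×248 + 4×121 + 3×145 + 6×67 = 248 + 484 + 435 + 402 = 1569
link = 1679/1569 = 1.070108
Link Mar 2022→Apr 2022:
ΣP(Apr 2022)Q(Mar 2022) = 1×279 + 6×113 + 2×143 + 8×65 = 279 + 678 + 286 + 520 = 1763
ΣP(Mar 2022)Q(Mar 2022) = 1×279 + 5×113 + 2×143 + 8×65 = 279 + 565 + 286 + 520 = 1650
link = 1763/1650 = 1.068485
Chained index = 100 × 0.956897 × 1.070108 × 1.068485 = 109.4110

109.41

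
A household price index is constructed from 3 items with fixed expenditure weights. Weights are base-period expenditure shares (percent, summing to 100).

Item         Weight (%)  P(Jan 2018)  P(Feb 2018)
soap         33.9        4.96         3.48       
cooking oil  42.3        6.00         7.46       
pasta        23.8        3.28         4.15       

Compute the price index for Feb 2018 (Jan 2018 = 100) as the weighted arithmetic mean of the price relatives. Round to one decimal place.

106.5

soap: 33.9 × (3.48/4.96) = 33.9 × 0.701613 = 23.7847
cooking oil: 42.3 × (7.46/6.00) = 42.3 × 1.243333 = 52.5930
pasta: 23.8 × (4.15/3.28) = 23.8 × 1.265244 = 30.1128
Index = Σ wᵢ·(p₁ᵢ/p₀ᵢ) = 23.7847 + 52.5930 + 30.1128 = 106.4905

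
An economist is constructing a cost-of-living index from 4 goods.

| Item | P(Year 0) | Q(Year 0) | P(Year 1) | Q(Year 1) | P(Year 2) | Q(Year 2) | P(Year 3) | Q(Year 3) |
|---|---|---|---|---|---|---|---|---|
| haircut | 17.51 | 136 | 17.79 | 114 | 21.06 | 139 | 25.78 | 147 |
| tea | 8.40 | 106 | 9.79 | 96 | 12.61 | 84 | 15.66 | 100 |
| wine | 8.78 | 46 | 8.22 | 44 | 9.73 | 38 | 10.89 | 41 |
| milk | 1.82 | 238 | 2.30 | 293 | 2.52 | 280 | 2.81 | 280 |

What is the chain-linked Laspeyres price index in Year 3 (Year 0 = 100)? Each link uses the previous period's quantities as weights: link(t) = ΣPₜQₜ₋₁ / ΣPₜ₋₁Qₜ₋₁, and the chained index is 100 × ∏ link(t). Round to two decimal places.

Link Year 0→Year 1:
ΣP(Year 1)Q(Year 0) = 17.79×136 + 9.79×106 + 8.22×46 + 2.30×238 = 2419.44 + 1037.74 + 378.12 + 547.4 = 4382.7
ΣP(Year 0)Q(Year 0) = 17.51×136 + 8.40×106 + 8.78×46 + 1.82×238 = 2381.36 + 890.4 + 403.88 + 433.16 = 4108.8
link = 4382.7/4108.8 = 1.066662
Link Year 1→Year 2:
ΣP(Year 2)Q(Year 1) = 21.06×114 + 12.61×96 + 9.73×44 + 2.52×293 = 2400.84 + 1210.56 + 428.12 + 738.36 = 4777.88
ΣP(Year 1)Q(Year 1) = 17.79×114 + 9.79×96 + 8.22×44 + 2.30×293 = 2028.06 + 939.84 + 361.68 + 673.9 = 4003.48
link = 4777.88/4003.48 = 1.193432
Link Year 2→Year 3:
ΣP(Year 3)Q(Year 2) = 25.78×139 + 15.66×84 + 10.89×38 + 2.81×280 = 3583.42 + 1315.44 + 413.82 + 786.8 = 6099.48
ΣP(Year 2)Q(Year 2) = 21.06×139 + 12.61×84 + 9.73×38 + 2.52×280 = 2927.34 + 1059.24 + 369.74 + 705.6 = 5061.92
link = 6099.48/5061.92 = 1.204974
Chained index = 100 × 1.066662 × 1.193432 × 1.204974 = 153.3917

153.39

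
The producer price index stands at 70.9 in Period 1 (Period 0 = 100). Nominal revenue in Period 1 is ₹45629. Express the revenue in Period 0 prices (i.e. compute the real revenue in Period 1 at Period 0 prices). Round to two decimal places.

64356.84

Real = Nominal ÷ (Index/100) = 45629 ÷ (70.9/100)
     = 45629 ÷ 0.709 = 64356.8406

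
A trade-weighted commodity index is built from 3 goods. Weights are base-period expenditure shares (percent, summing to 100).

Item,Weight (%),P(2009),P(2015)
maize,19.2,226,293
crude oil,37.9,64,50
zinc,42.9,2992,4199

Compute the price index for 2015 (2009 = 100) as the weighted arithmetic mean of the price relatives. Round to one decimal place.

114.7

maize: 19.2 × (293/226) = 19.2 × 1.296460 = 24.8920
crude oil: 37.9 × (50/64) = 37.9 × 0.781250 = 29.6094
zinc: 42.9 × (4199/2992) = 42.9 × 1.403409 = 60.2062
Index = Σ wᵢ·(p₁ᵢ/p₀ᵢ) = 24.8920 + 29.6094 + 60.2062 = 114.7077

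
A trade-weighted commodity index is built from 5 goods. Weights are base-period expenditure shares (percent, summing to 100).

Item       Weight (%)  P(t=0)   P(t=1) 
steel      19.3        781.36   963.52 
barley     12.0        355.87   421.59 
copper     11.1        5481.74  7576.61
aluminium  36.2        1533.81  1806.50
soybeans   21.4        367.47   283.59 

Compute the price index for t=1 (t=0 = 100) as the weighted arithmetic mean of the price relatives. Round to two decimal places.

112.51

steel: 19.3 × (963.52/781.36) = 19.3 × 1.233132 = 23.7994
barley: 12.0 × (421.59/355.87) = 12.0 × 1.184674 = 14.2161
copper: 11.1 × (7576.61/5481.74) = 11.1 × 1.382154 = 15.3419
aluminium: 36.2 × (1806.50/1533.81) = 36.2 × 1.177786 = 42.6359
soybeans: 21.4 × (283.59/367.47) = 21.4 × 0.771736 = 16.5152
Index = Σ wᵢ·(p₁ᵢ/p₀ᵢ) = 23.7994 + 14.2161 + 15.3419 + 42.6359 + 16.5152 = 112.5085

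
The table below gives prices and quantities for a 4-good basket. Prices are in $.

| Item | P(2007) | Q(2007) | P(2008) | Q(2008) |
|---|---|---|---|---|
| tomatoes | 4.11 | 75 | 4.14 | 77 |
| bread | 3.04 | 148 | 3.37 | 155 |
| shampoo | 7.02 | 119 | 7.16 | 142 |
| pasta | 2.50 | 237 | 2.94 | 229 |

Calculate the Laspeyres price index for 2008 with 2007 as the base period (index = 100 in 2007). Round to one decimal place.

107.9

Laspeyres price index uses base-period quantities as weights.
ΣP(2008)·Q(2007) = 4.14×75 + 3.37×148 + 7.16×119 + 2.94×237 = 310.5 + 498.76 + 852.04 + 696.78 = 2358.08
ΣP(2007)·Q(2007) = 4.11×75 + 3.04×148 + 7.02×119 + 2.50×237 = 308.25 + 449.92 + 835.38 + 592.5 = 2186.05
Index = 2358.08 / 2186.05 × 100 = 107.8694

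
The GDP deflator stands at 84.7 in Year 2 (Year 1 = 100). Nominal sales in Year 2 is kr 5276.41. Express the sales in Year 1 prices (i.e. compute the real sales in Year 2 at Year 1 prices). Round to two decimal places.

Real = Nominal ÷ (Index/100) = 5276.41 ÷ (84.7/100)
     = 5276.41 ÷ 0.847 = 6229.5277

6229.53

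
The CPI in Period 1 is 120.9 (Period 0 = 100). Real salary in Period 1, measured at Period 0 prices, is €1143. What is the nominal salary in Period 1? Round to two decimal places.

1381.89

Nominal = Real × (Index/100) = 1143 × (120.9/100)
        = 1143 × 1.209 = 1381.8870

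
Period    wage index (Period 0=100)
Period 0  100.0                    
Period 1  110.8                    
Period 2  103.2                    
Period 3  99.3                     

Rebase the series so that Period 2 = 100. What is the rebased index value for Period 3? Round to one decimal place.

96.2

Rebased(Period 3) = 99.3 / 103.2 × 100 = 96.2209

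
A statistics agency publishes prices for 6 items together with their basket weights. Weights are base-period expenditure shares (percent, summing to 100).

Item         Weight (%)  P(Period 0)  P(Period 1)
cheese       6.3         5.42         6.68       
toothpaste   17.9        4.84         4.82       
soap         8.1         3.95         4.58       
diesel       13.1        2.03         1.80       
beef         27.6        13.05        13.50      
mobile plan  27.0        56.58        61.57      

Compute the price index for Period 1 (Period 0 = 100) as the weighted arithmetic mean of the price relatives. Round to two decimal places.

cheese: 6.3 × (6.68/5.42) = 6.3 × 1.232472 = 7.7646
toothpaste: 17.9 × (4.82/4.84) = 17.9 × 0.995868 = 17.8260
soap: 8.1 × (4.58/3.95) = 8.1 × 1.159494 = 9.3919
diesel: 13.1 × (1.80/2.03) = 13.1 × 0.886700 = 11.6158
beef: 27.6 × (13.50/13.05) = 27.6 × 1.034483 = 28.5517
mobile plan: 27.0 × (61.57/56.58) = 27.0 × 1.088194 = 29.3812
Index = Σ wᵢ·(p₁ᵢ/p₀ᵢ) = 7.7646 + 17.8260 + 9.3919 + 11.6158 + 28.5517 + 29.3812 = 104.5312

104.53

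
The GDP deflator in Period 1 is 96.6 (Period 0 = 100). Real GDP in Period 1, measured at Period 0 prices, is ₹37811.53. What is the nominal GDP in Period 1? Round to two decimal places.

36525.94

Nominal = Real × (Index/100) = 37811.53 × (96.6/100)
        = 37811.53 × 0.966 = 36525.9380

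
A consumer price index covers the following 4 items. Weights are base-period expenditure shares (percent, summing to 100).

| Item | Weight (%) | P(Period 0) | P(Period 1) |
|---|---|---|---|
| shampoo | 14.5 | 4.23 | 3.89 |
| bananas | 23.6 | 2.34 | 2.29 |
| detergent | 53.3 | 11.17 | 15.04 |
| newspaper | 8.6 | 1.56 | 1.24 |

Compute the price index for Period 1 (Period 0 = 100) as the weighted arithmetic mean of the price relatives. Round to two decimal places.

115.03

shampoo: 14.5 × (3.89/4.23) = 14.5 × 0.919622 = 13.3345
bananas: 23.6 × (2.29/2.34) = 23.6 × 0.978632 = 23.0957
detergent: 53.3 × (15.04/11.17) = 53.3 × 1.346464 = 71.7665
newspaper: 8.6 × (1.24/1.56) = 8.6 × 0.794872 = 6.8359
Index = Σ wᵢ·(p₁ᵢ/p₀ᵢ) = 13.3345 + 23.0957 + 71.7665 + 6.8359 = 115.0327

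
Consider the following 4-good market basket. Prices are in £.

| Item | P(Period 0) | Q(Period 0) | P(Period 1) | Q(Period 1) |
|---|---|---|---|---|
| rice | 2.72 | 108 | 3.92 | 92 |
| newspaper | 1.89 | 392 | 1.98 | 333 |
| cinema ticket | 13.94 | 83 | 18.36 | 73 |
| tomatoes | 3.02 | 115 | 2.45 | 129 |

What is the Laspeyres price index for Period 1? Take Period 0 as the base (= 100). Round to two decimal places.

Laspeyres price index uses base-period quantities as weights.
ΣP(Period 1)·Q(Period 0) = 3.92×108 + 1.98×392 + 18.36×83 + 2.45×115 = 423.36 + 776.16 + 1523.88 + 281.75 = 3005.15
ΣP(Period 0)·Q(Period 0) = 2.72×108 + 1.89×392 + 13.94×83 + 3.02×115 = 293.76 + 740.88 + 1157.02 + 347.3 = 2538.96
Index = 3005.15 / 2538.96 × 100 = 118.3615

118.36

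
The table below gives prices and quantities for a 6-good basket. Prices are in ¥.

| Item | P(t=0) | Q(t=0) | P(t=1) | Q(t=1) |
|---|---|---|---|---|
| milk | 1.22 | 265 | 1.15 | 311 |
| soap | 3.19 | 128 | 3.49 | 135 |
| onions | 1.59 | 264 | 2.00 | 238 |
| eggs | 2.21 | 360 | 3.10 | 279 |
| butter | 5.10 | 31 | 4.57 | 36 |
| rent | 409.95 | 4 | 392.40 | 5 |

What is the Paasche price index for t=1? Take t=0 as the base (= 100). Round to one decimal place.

106.4

Paasche price index uses current-period quantities as weights.
ΣP(t=1)·Q(t=1) = 1.15×311 + 3.49×135 + 2.00×238 + 3.10×279 + 4.57×36 + 392.40×5 = 357.65 + 471.15 + 476 + 864.9 + 164.52 + 1962 = 4296.22
ΣP(t=0)·Q(t=1) = 1.22×311 + 3.19×135 + 1.59×238 + 2.21×279 + 5.10×36 + 409.95×5 = 379.42 + 430.65 + 378.42 + 616.59 + 183.6 + 2049.75 = 4038.43
Index = 4296.22 / 4038.43 × 100 = 106.3834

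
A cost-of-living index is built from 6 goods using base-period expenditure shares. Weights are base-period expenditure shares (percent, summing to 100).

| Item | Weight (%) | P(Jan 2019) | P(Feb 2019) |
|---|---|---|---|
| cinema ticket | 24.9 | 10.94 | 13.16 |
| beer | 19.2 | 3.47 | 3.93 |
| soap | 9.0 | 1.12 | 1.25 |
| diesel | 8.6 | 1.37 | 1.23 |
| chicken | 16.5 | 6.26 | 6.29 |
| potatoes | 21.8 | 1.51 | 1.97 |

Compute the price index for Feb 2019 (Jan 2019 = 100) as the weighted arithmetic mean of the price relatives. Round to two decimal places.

cinema ticket: 24.9 × (13.16/10.94) = 24.9 × 1.202925 = 29.9528
beer: 19.2 × (3.93/3.47) = 19.2 × 1.132565 = 21.7452
soap: 9.0 × (1.25/1.12) = 9.0 × 1.116071 = 10.0446
diesel: 8.6 × (1.23/1.37) = 8.6 × 0.897810 = 7.7212
chicken: 16.5 × (6.29/6.26) = 16.5 × 1.004792 = 16.5791
potatoes: 21.8 × (1.97/1.51) = 21.8 × 1.304636 = 28.4411
Index = Σ wᵢ·(p₁ᵢ/p₀ᵢ) = 29.9528 + 21.7452 + 10.0446 + 7.7212 + 16.5791 + 28.4411 = 114.4840

114.48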